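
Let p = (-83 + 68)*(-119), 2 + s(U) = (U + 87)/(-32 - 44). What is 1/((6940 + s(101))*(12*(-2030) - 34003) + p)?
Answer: -19/7690750410 ≈ -2.4705e-9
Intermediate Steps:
s(U) = -239/76 - U/76 (s(U) = -2 + (U + 87)/(-32 - 44) = -2 + (87 + U)/(-76) = -2 + (87 + U)*(-1/76) = -2 + (-87/76 - U/76) = -239/76 - U/76)
p = 1785 (p = -15*(-119) = 1785)
1/((6940 + s(101))*(12*(-2030) - 34003) + p) = 1/((6940 + (-239/76 - 1/76*101))*(12*(-2030) - 34003) + 1785) = 1/((6940 + (-239/76 - 101/76))*(-24360 - 34003) + 1785) = 1/((6940 - 85/19)*(-58363) + 1785) = 1/((131775/19)*(-58363) + 1785) = 1/(-7690784325/19 + 1785) = 1/(-7690750410/19) = -19/7690750410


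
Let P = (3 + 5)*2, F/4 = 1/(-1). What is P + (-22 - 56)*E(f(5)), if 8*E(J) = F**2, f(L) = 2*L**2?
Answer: -140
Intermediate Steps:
F = -4 (F = 4/(-1) = 4*(-1) = -4)
E(J) = 2 (E(J) = (1/8)*(-4)**2 = (1/8)*16 = 2)
P = 16 (P = 8*2 = 16)
P + (-22 - 56)*E(f(5)) = 16 + (-22 - 56)*2 = 16 - 78*2 = 16 - 156 = -140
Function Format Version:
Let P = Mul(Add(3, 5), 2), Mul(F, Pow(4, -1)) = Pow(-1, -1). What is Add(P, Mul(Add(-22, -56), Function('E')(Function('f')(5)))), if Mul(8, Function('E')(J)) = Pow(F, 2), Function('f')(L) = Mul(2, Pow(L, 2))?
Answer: -140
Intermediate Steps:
F = -4 (F = Mul(4, Pow(-1, -1)) = Mul(4, -1) = -4)
Function('E')(J) = 2 (Function('E')(J) = Mul(Rational(1, 8), Pow(-4, 2)) = Mul(Rational(1, 8), 16) = 2)
P = 16 (P = Mul(8, 2) = 16)
Add(P, Mul(Add(-22, -56), Function('E')(Function('f')(5)))) = Add(16, Mul(Add(-22, -56), 2)) = Add(16, Mul(-78, 2)) = Add(16, -156) = -140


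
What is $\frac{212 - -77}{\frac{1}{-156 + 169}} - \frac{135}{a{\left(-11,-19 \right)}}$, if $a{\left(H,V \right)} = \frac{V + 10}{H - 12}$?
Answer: $3412$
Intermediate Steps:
$a{\left(H,V \right)} = \frac{10 + V}{-12 + H}$
$\frac{212 - -77}{\frac{1}{-156 + 169}} - \frac{135}{a{\left(-11,-19 \right)}} = \frac{212 - -77}{\frac{1}{-156 + 169}} - \frac{135}{\frac{1}{-12 - 11} \left(10 - 19\right)} = \frac{212 + 77}{\frac{1}{13}} - \frac{135}{\frac{1}{-23} \left(-9\right)} = 289 \frac{1}{\frac{1}{13}} - \frac{135}{\left(- \frac{1}{23}\right) \left(-9\right)} = 289 \cdot 13 - \frac{135}{\frac{9}{23}} = 3757 - 345 = 3412$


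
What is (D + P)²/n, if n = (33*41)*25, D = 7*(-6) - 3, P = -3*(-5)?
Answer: 12/451 ≈ 0.026608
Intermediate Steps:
P = 15
D = -45 (D = -42 - 3 = -45)
n = 33825 (n = 1353*25 = 33825)
(D + P)²/n = (-45 + 15)²/33825 = (-30)²*(1/33825) = 900*(1/33825) = 12/451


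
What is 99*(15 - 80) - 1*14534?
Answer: -20969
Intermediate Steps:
99*(15 - 80) - 1*14534 = 99*(-65) - 14534 = -6435 - 14534 = -20969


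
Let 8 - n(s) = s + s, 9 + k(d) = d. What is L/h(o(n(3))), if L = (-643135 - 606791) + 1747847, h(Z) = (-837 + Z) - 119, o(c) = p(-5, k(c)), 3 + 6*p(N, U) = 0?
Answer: -995842/1913 ≈ -520.57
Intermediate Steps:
k(d) = -9 + d
n(s) = 8 - 2*s (n(s) = 8 - (s + s) = 8 - 2*s)
p(N, U) = -½ (p(N, U) = -½ + (⅙)*0 = -½ + 0 = -½)
o(c) = -½
h(Z) = -956 + Z
L = 497921 (L = -1249926 + 1747847 = 497921)
L/h(o(n(3))) = 497921/(-956 - ½) = 497921/(-1913/2) = 497921*(-2/1913) = -995842/1913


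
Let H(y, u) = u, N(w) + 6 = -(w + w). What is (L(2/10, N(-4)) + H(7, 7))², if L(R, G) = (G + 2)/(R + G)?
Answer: 9409/121 ≈ 77.760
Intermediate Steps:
N(w) = -6 - 2*w (N(w) = -6 - (w + w) = -6 - 2*w)
L(R, G) = (2 + G)/(G + R)
(L(2/10, N(-4)) + H(7, 7))² = ((2 + (-6 - 2*(-4)))/((-6 - 2*(-4)) + 2/10) + 7)² = ((2 + (-6 + 8))/((-6 + 8) + 2*(⅒)) + 7)² = ((2 + 2)/(2 + ⅕) + 7)² = (4/(11/5) + 7)² = ((5/11)*4 + 7)² = (20/11 + 7)² = (97/11)² = 9409/121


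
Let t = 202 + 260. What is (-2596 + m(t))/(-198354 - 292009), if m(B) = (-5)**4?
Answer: 1971/490363 ≈ 0.0040195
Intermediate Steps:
t = 462
m(B) = 625
(-2596 + m(t))/(-198354 - 292009) = (-2596 + 625)/(-198354 - 292009) = -1971/(-490363) = -1971*(-1/490363) = 1971/490363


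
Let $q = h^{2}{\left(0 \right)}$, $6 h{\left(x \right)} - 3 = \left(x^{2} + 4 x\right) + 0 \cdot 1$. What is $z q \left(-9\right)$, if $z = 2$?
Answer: $- \frac{9}{2} \approx -4.5$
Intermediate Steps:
$h{\left(x \right)} = \frac{1}{2} + \frac{x^{2}}{6} + \frac{2 x}{3}$ ($h{\left(x \right)} = \frac{1}{2} + \frac{\left(x^{2} + 4 x\right) + 0 \cdot 1}{6} = \frac{1}{2} + \frac{\left(x^{2} + 4 x\right) + 0}{6} = \frac{1}{2} + \frac{x^{2} + 4 x}{6} = \frac{1}{2} + \left(\frac{x^{2}}{6} + \frac{2 x}{3}\right) = \frac{1}{2} + \frac{x^{2}}{6} + \frac{2 x}{3}$)
$q = \frac{1}{4}$ ($q = \left(\frac{1}{2} + \frac{0^{2}}{6} + \frac{2}{3} \cdot 0\right)^{2} = \left(\frac{1}{2} + \frac{1}{6} \cdot 0 + 0\right)^{2} = \left(\frac{1}{2} + 0 + 0\right)^{2} = \left(\frac{1}{2}\right)^{2} = \frac{1}{4} \approx 0.25$)
$z q \left(-9\right) = 2 \cdot \frac{1}{4} \left(-9\right) = \frac{1}{2} \left(-9\right) = - \frac{9}{2}$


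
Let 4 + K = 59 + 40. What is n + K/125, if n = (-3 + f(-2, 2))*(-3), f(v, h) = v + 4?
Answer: 94/25 ≈ 3.7600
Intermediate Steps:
f(v, h) = 4 + v
K = 95 (K = -4 + (59 + 40) = -4 + 99 = 95)
n = 3 (n = (-3 + (4 - 2))*(-3) = (-3 + 2)*(-3) = -1*(-3) = 3)
n + K/125 = 3 + 95/125 = 3 + 95*(1/125) = 3 + 19/25 = 94/25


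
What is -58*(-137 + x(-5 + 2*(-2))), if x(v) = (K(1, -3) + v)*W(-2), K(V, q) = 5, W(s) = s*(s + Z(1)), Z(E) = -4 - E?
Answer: 11194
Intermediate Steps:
W(s) = s*(-5 + s) (W(s) = s*(s + (-4 - 1*1)) = s*(s + (-4 - 1)) = s*(s - 5) = s*(-5 + s))
x(v) = 70 + 14*v (x(v) = (5 + v)*(-2*(-5 - 2)) = (5 + v)*(-2*(-7)) = (5 + v)*14 = 70 + 14*v)
-58*(-137 + x(-5 + 2*(-2))) = -58*(-137 + (70 + 14*(-5 + 2*(-2)))) = -58*(-137 + (70 + 14*(-5 - 4))) = -58*(-137 + (70 + 14*(-9))) = -58*(-137 + (70 - 126)) = -58*(-137 - 56) = -58*(-193) = 11194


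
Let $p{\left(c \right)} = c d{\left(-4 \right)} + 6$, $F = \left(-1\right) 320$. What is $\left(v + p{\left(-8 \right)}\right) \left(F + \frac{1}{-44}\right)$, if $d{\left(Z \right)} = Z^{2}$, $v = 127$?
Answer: $- \frac{70405}{44} \approx -1600.1$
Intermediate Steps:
$F = -320$
$p{\left(c \right)} = 6 + 16 c$ ($p{\left(c \right)} = c \left(-4\right)^{2} + 6 = c 16 + 6 = 16 c + 6 = 6 + 16 c$)
$\left(v + p{\left(-8 \right)}\right) \left(F + \frac{1}{-44}\right) = \left(127 + \left(6 + 16 \left(-8\right)\right)\right) \left(-320 + \frac{1}{-44}\right) = \left(127 + \left(6 - 128\right)\right) \left(-320 - \frac{1}{44}\right) = \left(127 - 122\right) \left(- \frac{14081}{44}\right) = 5 \left(- \frac{14081}{44}\right) = - \frac{70405}{44}$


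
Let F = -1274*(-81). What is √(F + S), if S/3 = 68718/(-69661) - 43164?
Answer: 6*I*√3545263333507/69661 ≈ 162.18*I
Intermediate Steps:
F = 103194
S = -9020748366/69661 (S = 3*(68718/(-69661) - 43164) = 3*(68718*(-1/69661) - 43164) = 3*(-68718/69661 - 43164) = 3*(-3006916122/69661) = -9020748366/69661 ≈ -1.2950e+5)
√(F + S) = √(103194 - 9020748366/69661) = √(-1832151132/69661) = 6*I*√3545263333507/69661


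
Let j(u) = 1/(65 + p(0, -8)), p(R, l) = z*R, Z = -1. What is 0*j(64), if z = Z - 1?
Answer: 0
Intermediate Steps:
z = -2 (z = -1 - 1 = -2)
p(R, l) = -2*R
j(u) = 1/65 (j(u) = 1/(65 - 2*0) = 1/(65 + 0) = 1/65)
0*j(64) = 0*(1/65) = 0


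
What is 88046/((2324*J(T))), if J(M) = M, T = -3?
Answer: -6289/498 ≈ -12.629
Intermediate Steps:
88046/((2324*J(T))) = 88046/((2324*(-3))) = 88046/(-6972) = 88046*(-1/6972) = -6289/498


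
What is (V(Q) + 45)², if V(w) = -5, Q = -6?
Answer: 1600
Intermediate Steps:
(V(Q) + 45)² = (-5 + 45)² = 40² = 1600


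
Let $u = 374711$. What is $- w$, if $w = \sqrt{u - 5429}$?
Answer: $- \sqrt{369282} \approx -607.69$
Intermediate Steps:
$w = \sqrt{369282}$ ($w = \sqrt{374711 - 5429} = \sqrt{369282} \approx 607.69$)
$- w = - \sqrt{369282}$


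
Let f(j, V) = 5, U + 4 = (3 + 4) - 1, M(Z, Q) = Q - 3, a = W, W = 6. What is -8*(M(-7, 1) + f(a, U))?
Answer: -24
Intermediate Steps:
a = 6
M(Z, Q) = -3 + Q
U = 2 (U = -4 + ((3 + 4) - 1) = -4 + (7 - 1) = -4 + 6 = 2)
-8*(M(-7, 1) + f(a, U)) = -8*((-3 + 1) + 5) = -8*(-2 + 5) = -8*3 = -24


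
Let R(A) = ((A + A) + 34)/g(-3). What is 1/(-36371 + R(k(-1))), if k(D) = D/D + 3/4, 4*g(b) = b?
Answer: -1/36421 ≈ -2.7457e-5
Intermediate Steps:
g(b) = b/4
k(D) = 7/4 (k(D) = 1 + 3*(¼) = 1 + ¾ = 7/4)
R(A) = -136/3 - 8*A/3 (R(A) = ((A + A) + 34)/(((¼)*(-3))) = (2*A + 34)/(-¾) = (34 + 2*A)*(-4/3) = -136/3 - 8*A/3)
1/(-36371 + R(k(-1))) = 1/(-36371 + (-136/3 - 8/3*7/4)) = 1/(-36371 + (-136/3 - 14/3)) = 1/(-36371 - 50) = 1/(-36421) = -1/36421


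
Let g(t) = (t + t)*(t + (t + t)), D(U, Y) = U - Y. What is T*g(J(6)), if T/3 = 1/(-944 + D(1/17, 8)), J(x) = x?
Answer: -11016/16183 ≈ -0.68071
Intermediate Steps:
g(t) = 6*t² (g(t) = (2*t)*(t + 2*t) = (2*t)*(3*t) = 6*t²)
T = -51/16183 (T = 3/(-944 + (1/17 - 1*8)) = 3/(-944 + (1/17 - 8)) = 3/(-944 - 135/17) = 3/(-16183/17) = 3*(-17/16183) = -51/16183 ≈ -0.0031515)
T*g(J(6)) = -306*6²/16183 = -306*36/16183 = -51/16183*216 = -11016/16183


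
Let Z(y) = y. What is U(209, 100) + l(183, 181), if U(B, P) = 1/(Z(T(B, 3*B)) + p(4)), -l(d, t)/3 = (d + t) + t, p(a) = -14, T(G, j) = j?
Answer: -1002254/613 ≈ -1635.0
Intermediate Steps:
l(d, t) = -6*t - 3*d (l(d, t) = -3*((d + t) + t) = -3*(d + 2*t) = -6*t - 3*d)
U(B, P) = 1/(-14 + 3*B) (U(B, P) = 1/(3*B - 14) = 1/(-14 + 3*B))
U(209, 100) + l(183, 181) = 1/(-14 + 3*209) + (-6*181 - 3*183) = 1/(-14 + 627) + (-1086 - 549) = 1/613 - 1635 = -1002254/613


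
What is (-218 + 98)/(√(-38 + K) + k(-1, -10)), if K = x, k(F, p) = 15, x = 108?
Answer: -360/31 + 24*√70/31 ≈ -5.1355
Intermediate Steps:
K = 108
(-218 + 98)/(√(-38 + K) + k(-1, -10)) = (-218 + 98)/(√(-38 + 108) + 15) = -120/(√70 + 15) = -120/(15 + √70)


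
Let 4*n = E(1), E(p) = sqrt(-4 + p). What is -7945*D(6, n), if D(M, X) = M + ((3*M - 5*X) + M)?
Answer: -238350 + 39725*I*sqrt(3)/4 ≈ -2.3835e+5 + 17201.0*I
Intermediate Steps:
n = I*sqrt(3)/4 (n = sqrt(-4 + 1)/4 = sqrt(-3)/4 = (I*sqrt(3))/4 = I*sqrt(3)/4 ≈ 0.43301*I)
D(M, X) = -5*X + 5*M (D(M, X) = M + ((-5*X + 3*M) + M) = M + (-5*X + 4*M) = -5*X + 5*M)
-7945*D(6, n) = -7945*(-5*I*sqrt(3)/4 + 5*6) = -7945*(-5*I*sqrt(3)/4 + 30) = -7945*(30 - 5*I*sqrt(3)/4) = -238350 + 39725*I*sqrt(3)/4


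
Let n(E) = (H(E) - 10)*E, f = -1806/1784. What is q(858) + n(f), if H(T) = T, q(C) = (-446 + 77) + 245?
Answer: -89792167/795664 ≈ -112.85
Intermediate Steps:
f = -903/892 (f = -1806*1/1784 = -903/892 ≈ -1.0123)
q(C) = -124 (q(C) = -369 + 245 = -124)
n(E) = E*(-10 + E) (n(E) = (E - 10)*E = (-10 + E)*E = E*(-10 + E))
q(858) + n(f) = -124 - 903*(-10 - 903/892)/892 = -124 - 903/892*(-9823/892) = -124 + 8870169/795664 = -89792167/795664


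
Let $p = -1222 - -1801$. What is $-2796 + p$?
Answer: $-2217$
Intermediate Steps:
$p = 579$ ($p = -1222 + 1801 = 579$)
$-2796 + p = -2796 + 579 = -2217$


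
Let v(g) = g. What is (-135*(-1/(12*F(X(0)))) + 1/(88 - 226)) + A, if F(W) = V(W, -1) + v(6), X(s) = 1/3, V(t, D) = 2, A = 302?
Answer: 669905/2208 ≈ 303.40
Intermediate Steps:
X(s) = ⅓
F(W) = 8 (F(W) = 2 + 6 = 8)
(-135*(-1/(12*F(X(0)))) + 1/(88 - 226)) + A = (-135/((8*6)*(-2)) + 1/(88 - 226)) + 302 = (-135/(48*(-2)) + 1/(-138)) + 302 = (-135/(-96) - 1/138) + 302 = (-135*(-1/96) - 1/138) + 302 = (45/32 - 1/138) + 302 = 3089/2208 + 302 = 669905/2208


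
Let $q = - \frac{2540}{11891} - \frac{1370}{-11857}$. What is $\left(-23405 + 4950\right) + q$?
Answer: $- \frac{2602013564195}{140991587} \approx -18455.0$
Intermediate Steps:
$q = - \frac{13826110}{140991587}$ ($q = \left(-2540\right) \frac{1}{11891} - - \frac{1370}{11857} = - \frac{2540}{11891} + \frac{1370}{11857} = - \frac{13826110}{140991587} \approx -0.098063$)
$\left(-23405 + 4950\right) + q = \left(-23405 + 4950\right) - \frac{13826110}{140991587} = -18455 - \frac{13826110}{140991587} = - \frac{2602013564195}{140991587}$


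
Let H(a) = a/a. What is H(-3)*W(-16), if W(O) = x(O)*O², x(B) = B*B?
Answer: 65536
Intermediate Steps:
x(B) = B²
H(a) = 1
W(O) = O⁴ (W(O) = O²*O² = O⁴)
H(-3)*W(-16) = 1*(-16)⁴ = 1*65536 = 65536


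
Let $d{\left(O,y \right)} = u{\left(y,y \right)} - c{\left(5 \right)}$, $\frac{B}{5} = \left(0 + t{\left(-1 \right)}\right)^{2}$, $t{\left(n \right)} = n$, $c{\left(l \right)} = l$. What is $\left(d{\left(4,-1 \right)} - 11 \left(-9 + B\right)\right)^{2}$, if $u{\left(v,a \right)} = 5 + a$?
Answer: $1849$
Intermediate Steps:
$B = 5$ ($B = 5 \left(0 - 1\right)^{2} = 5 \left(-1\right)^{2} = 5 \cdot 1 = 5$)
$d{\left(O,y \right)} = y$ ($d{\left(O,y \right)} = \left(5 + y\right) - 5 = y$)
$\left(d{\left(4,-1 \right)} - 11 \left(-9 + B\right)\right)^{2} = \left(-1 - 11 \left(-9 + 5\right)\right)^{2} = \left(-1 - -44\right)^{2} = \left(-1 + 44\right)^{2} = 43^{2} = 1849$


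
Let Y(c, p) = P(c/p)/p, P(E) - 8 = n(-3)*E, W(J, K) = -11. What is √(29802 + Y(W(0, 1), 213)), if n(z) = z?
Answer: 5*√6009283/71 ≈ 172.63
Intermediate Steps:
P(E) = 8 - 3*E
Y(c, p) = (8 - 3*c/p)/p
√(29802 + Y(W(0, 1), 213)) = √(29802 + (-3*(-11) + 8*213)/213²) = √(29802 + (33 + 1704)/45369) = √(29802 + (1/45369)*1737) = √(29802 + 193/5041) = √(150232075/5041) = 5*√6009283/71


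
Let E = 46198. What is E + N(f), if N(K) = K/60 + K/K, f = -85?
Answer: 554371/12 ≈ 46198.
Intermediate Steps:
N(K) = 1 + K/60 (N(K) = K*(1/60) + 1 = K/60 + 1 = 1 + K/60)
E + N(f) = 46198 + (1 + (1/60)*(-85)) = 46198 + (1 - 17/12) = 46198 - 5/12 = 554371/12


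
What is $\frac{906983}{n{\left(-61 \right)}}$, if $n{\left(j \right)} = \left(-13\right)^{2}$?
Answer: $\frac{906983}{169} \approx 5366.8$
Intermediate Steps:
$n{\left(j \right)} = 169$
$\frac{906983}{n{\left(-61 \right)}} = \frac{906983}{169}$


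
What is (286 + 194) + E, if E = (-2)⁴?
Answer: 496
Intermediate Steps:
E = 16
(286 + 194) + E = (286 + 194) + 16 = 480 + 16 = 496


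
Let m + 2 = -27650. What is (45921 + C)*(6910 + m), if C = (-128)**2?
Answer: -1292330310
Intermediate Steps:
m = -27652 (m = -2 - 27650 = -27652)
C = 16384
(45921 + C)*(6910 + m) = (45921 + 16384)*(6910 - 27652) = 62305*(-20742) = -1292330310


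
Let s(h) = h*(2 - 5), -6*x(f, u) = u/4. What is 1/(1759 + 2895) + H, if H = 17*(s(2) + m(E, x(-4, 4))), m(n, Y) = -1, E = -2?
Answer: -553825/4654 ≈ -119.00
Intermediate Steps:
x(f, u) = -u/24 (x(f, u) = -u/(6*4) = -u/24)
s(h) = -3*h (s(h) = h*(-3) = -3*h)
H = -119 (H = 17*(-3*2 - 1) = 17*(-6 - 1) = 17*(-7) = -119)
1/(1759 + 2895) + H = 1/(1759 + 2895) - 119 = 1/4654 - 119 = -553825/4654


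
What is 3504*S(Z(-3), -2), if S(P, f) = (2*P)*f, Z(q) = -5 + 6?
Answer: -14016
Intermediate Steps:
Z(q) = 1
S(P, f) = 2*P*f
3504*S(Z(-3), -2) = 3504*(2*1*(-2)) = 3504*(-4) = -14016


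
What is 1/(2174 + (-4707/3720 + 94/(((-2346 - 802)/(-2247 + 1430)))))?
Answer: 975880/2144135697 ≈ 0.00045514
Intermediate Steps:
1/(2174 + (-4707/3720 + 94/(((-2346 - 802)/(-2247 + 1430))))) = 1/(2174 + (-4707*1/3720 + 94/((-3148/(-817))))) = 1/(2174 + (-1569/1240 + 94/((-3148*(-1/817))))) = 1/(2174 + (-1569/1240 + 94/(3148/817))) = 1/(2174 + (-1569/1240 + 94*(817/3148))) = 1/(2174 + (-1569/1240 + 38399/1574)) = 1/(2174 + 22572577/975880) = 1/(2144135697/975880) = 975880/2144135697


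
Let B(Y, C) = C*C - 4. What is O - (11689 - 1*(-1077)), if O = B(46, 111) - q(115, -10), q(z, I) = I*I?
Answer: -549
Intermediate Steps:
B(Y, C) = -4 + C**2 (B(Y, C) = C**2 - 4 = -4 + C**2)
q(z, I) = I**2
O = 12217 (O = (-4 + 111**2) - 1*(-10)**2 = (-4 + 12321) - 1*100 = 12317 - 100 = 12217)
O - (11689 - 1*(-1077)) = 12217 - (11689 - 1*(-1077)) = 12217 - (11689 + 1077) = 12217 - 1*12766 = 12217 - 12766 = -549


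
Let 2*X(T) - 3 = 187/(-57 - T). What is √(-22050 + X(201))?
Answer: I*√1467660477/258 ≈ 148.49*I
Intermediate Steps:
X(T) = 3/2 + 187/(2*(-57 - T)) (X(T) = 3/2 + (187/(-57 - T))/2 = 3/2 + 187/(2*(-57 - T)))
√(-22050 + X(201)) = √(-22050 + (-16 + 3*201)/(2*(57 + 201))) = √(-22050 + (½)*(-16 + 603)/258) = √(-22050 + (½)*(1/258)*587) = √(-22050 + 587/516) = √(-11377213/516) = I*√1467660477/258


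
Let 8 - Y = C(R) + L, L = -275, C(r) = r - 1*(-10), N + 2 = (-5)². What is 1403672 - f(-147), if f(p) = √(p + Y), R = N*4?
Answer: 1403672 - √34 ≈ 1.4037e+6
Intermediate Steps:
N = 23 (N = -2 + (-5)² = -2 + 25 = 23)
R = 92 (R = 23*4 = 92)
C(r) = 10 + r (C(r) = r + 10 = 10 + r)
Y = 181 (Y = 8 - ((10 + 92) - 275) = 8 - (102 - 275) = 8 - 1*(-173) = 8 + 173 = 181)
f(p) = √(181 + p) (f(p) = √(p + 181) = √(181 + p))
1403672 - f(-147) = 1403672 - √(181 - 147) = 1403672 - √34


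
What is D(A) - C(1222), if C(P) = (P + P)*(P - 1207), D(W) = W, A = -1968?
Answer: -38628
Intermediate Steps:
C(P) = 2*P*(-1207 + P) (C(P) = (2*P)*(-1207 + P) = 2*P*(-1207 + P))
D(A) - C(1222) = -1968 - 2*1222*(-1207 + 1222) = -1968 - 2*1222*15 = -1968 - 1*36660 = -1968 - 36660 = -38628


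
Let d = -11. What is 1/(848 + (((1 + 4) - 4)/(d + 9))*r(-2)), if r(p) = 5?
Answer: 2/1691 ≈ 0.0011827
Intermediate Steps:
1/(848 + (((1 + 4) - 4)/(d + 9))*r(-2)) = 1/(848 + (((1 + 4) - 4)/(-11 + 9))*5) = 1/(848 + ((5 - 4)/(-2))*5) = 1/(848 + (1*(-½))*5) = 1/(848 - ½*5) = 1/(848 - 5/2) = 1/(1691/2) = 2/1691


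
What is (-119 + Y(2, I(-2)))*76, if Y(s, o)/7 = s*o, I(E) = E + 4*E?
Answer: -19684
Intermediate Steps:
I(E) = 5*E
Y(s, o) = 7*o*s (Y(s, o) = 7*(s*o) = 7*(o*s) = 7*o*s)
(-119 + Y(2, I(-2)))*76 = (-119 + 7*(5*(-2))*2)*76 = (-119 + 7*(-10)*2)*76 = (-119 - 140)*76 = -259*76 = -19684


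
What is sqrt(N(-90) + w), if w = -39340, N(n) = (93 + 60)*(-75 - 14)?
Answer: I*sqrt(52957) ≈ 230.12*I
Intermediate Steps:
N(n) = -13617 (N(n) = 153*(-89) = -13617)
sqrt(N(-90) + w) = sqrt(-13617 - 39340) = sqrt(-52957) = I*sqrt(52957)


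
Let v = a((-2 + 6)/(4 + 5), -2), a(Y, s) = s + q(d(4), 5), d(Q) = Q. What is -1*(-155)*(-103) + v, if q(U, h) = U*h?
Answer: -15947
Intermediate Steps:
a(Y, s) = 20 + s (a(Y, s) = s + 4*5 = s + 20 = 20 + s)
v = 18 (v = 20 - 2 = 18)
-1*(-155)*(-103) + v = -1*(-155)*(-103) + 18 = 155*(-103) + 18 = -15965 + 18 = -15947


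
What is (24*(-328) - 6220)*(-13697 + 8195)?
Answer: 77534184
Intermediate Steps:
(24*(-328) - 6220)*(-13697 + 8195) = (-7872 - 6220)*(-5502) = -14092*(-5502) = 77534184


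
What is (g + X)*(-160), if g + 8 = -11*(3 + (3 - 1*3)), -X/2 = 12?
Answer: 10400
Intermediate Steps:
X = -24 (X = -2*12 = -24)
g = -41 (g = -8 - 11*(3 + (3 - 1*3)) = -8 - 11*(3 + (3 - 3)) = -8 - 11*(3 + 0) = -8 - 11*3 = -8 - 33 = -41)
(g + X)*(-160) = (-41 - 24)*(-160) = -65*(-160) = 10400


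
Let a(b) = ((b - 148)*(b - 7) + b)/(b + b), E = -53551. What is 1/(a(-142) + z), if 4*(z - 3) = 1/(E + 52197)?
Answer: -384536/57160535 ≈ -0.0067273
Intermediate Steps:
a(b) = (b + (-148 + b)*(-7 + b))/(2*b) (a(b) = ((-148 + b)*(-7 + b) + b)/((2*b)) = (b + (-148 + b)*(-7 + b))*(1/(2*b)) = (b + (-148 + b)*(-7 + b))/(2*b))
z = 16247/5416 (z = 3 + 1/(4*(-53551 + 52197)) = 3 + (¼)/(-1354) = 3 + (¼)*(-1/1354) = 3 - 1/5416 = 16247/5416 ≈ 2.9998)
1/(a(-142) + z) = 1/((-77 + (½)*(-142) + 518/(-142)) + 16247/5416) = 1/((-77 - 71 + 518*(-1/142)) + 16247/5416) = 1/((-77 - 71 - 259/71) + 16247/5416) = 1/(-10767/71 + 16247/5416) = 1/(-57160535/384536) = -384536/57160535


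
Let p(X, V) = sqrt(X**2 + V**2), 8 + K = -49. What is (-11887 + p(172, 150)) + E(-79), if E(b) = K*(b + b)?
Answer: -2881 + 2*sqrt(13021) ≈ -2652.8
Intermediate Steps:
K = -57 (K = -8 - 49 = -57)
p(X, V) = sqrt(V**2 + X**2)
E(b) = -114*b (E(b) = -57*(b + b) = -114*b)
(-11887 + p(172, 150)) + E(-79) = (-11887 + sqrt(150**2 + 172**2)) - 114*(-79) = (-11887 + sqrt(22500 + 29584)) + 9006 = (-11887 + sqrt(52084)) + 9006 = (-11887 + 2*sqrt(13021)) + 9006 = -2881 + 2*sqrt(13021)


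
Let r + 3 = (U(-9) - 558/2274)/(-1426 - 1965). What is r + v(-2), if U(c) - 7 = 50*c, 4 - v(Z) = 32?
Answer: -39672869/1285189 ≈ -30.869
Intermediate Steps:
v(Z) = -28 (v(Z) = 4 - 1*32 = 4 - 32 = -28)
U(c) = 7 + 50*c
r = -3687577/1285189 (r = -3 + ((7 + 50*(-9)) - 558/2274)/(-1426 - 1965) = -3 + ((7 - 450) - 558*1/2274)/(-3391) = -3 + (-443 - 93/379)*(-1/3391) = -3 - 167990/379*(-1/3391) = -3 + 167990/1285189 = -3687577/1285189 ≈ -2.8693)
r + v(-2) = -3687577/1285189 - 28 = -39672869/1285189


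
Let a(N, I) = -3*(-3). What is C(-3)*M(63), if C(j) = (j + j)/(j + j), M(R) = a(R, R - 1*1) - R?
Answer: -54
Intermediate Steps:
a(N, I) = 9
M(R) = 9 - R
C(j) = 1 (C(j) = (2*j)/((2*j)) = (2*j)*(1/(2*j)) = 1)
C(-3)*M(63) = 1*(9 - 1*63) = 1*(9 - 63) = 1*(-54) = -54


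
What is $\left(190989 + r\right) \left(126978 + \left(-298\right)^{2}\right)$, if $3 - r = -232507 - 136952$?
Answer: $120935237682$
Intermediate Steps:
$r = 369462$ ($r = 3 - \left(-232507 - 136952\right) = 3 - -369459 = 3 + 369459 = 369462$)
$\left(190989 + r\right) \left(126978 + \left(-298\right)^{2}\right) = \left(190989 + 369462\right) \left(126978 + \left(-298\right)^{2}\right) = 560451 \left(126978 + 88804\right) = 560451 \cdot 215782 = 120935237682$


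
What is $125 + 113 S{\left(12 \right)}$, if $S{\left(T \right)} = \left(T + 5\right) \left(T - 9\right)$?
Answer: $5888$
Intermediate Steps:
$S{\left(T \right)} = \left(-9 + T\right) \left(5 + T\right)$ ($S{\left(T \right)} = \left(5 + T\right) \left(-9 + T\right) = \left(-9 + T\right) \left(5 + T\right)$)
$125 + 113 S{\left(12 \right)} = 125 + 113 \left(-45 + 12^{2} - 48\right) = 125 + 113 \left(-45 + 144 - 48\right) = 125 + 113 \cdot 51 = 125 + 5763 = 5888$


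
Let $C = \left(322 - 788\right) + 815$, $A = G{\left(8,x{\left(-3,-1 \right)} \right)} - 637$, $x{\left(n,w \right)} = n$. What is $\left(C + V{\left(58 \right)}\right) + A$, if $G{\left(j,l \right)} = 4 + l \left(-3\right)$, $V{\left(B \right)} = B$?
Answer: $-217$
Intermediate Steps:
$G{\left(j,l \right)} = 4 - 3 l$
$A = -624$ ($A = \left(4 - -9\right) - 637 = \left(4 + 9\right) - 637 = 13 - 637 = -624$)
$C = 349$ ($C = -466 + 815 = 349$)
$\left(C + V{\left(58 \right)}\right) + A = \left(349 + 58\right) - 624 = 407 - 624 = -217$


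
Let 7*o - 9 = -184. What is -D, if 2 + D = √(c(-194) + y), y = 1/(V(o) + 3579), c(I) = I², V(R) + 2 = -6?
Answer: 2 - √479935818647/3571 ≈ -192.00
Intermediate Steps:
o = -25 (o = 9/7 + (⅐)*(-184) = 9/7 - 184/7 = -25)
V(R) = -8 (V(R) = -2 - 6 = -8)
y = 1/3571 (y = 1/(-8 + 3579) = 1/3571 ≈ 0.00028003)
D = -2 + √479935818647/3571 (D = -2 + √((-194)² + 1/3571) = -2 + √(37636 + 1/3571) = -2 + √(134398157/3571) = -2 + √479935818647/3571 ≈ 192.00)
-D = -(-2 + √479935818647/3571) = 2 - √479935818647/3571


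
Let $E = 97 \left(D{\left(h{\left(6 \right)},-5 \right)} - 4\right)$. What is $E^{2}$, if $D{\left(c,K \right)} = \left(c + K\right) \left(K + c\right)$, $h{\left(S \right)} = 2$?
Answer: $235225$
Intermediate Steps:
$D{\left(c,K \right)} = \left(K + c\right)^{2}$ ($D{\left(c,K \right)} = \left(K + c\right) \left(K + c\right) = \left(K + c\right)^{2}$)
$E = 485$ ($E = 97 \left(\left(-5 + 2\right)^{2} - 4\right) = 97 \left(\left(-3\right)^{2} - 4\right) = 97 \left(9 - 4\right) = 97 \cdot 5 = 485$)
$E^{2} = 485^{2} = 235225$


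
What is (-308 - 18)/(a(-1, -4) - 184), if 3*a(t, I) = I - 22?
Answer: 489/289 ≈ 1.6920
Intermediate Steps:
a(t, I) = -22/3 + I/3 (a(t, I) = (I - 22)/3 = (-22 + I)/3 = -22/3 + I/3)
(-308 - 18)/(a(-1, -4) - 184) = (-308 - 18)/((-22/3 + (1/3)*(-4)) - 184) = -326/((-22/3 - 4/3) - 184) = -326/(-26/3 - 184) = -326/(-578/3) = -326*(-3/578) = 489/289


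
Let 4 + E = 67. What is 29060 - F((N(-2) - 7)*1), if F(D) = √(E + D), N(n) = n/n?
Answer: 29060 - √57 ≈ 29052.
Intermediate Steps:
N(n) = 1
E = 63 (E = -4 + 67 = 63)
F(D) = √(63 + D)
29060 - F((N(-2) - 7)*1) = 29060 - √(63 + (1 - 7)*1) = 29060 - √(63 - 6*1) = 29060 - √(63 - 6) = 29060 - √57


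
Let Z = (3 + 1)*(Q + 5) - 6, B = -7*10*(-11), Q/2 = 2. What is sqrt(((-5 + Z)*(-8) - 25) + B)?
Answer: sqrt(545) ≈ 23.345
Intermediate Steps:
Q = 4 (Q = 2*2 = 4)
B = 770 (B = -70*(-11) = 770)
Z = 30 (Z = (3 + 1)*(4 + 5) - 6 = 4*9 - 6 = 36 - 6 = 30)
sqrt(((-5 + Z)*(-8) - 25) + B) = sqrt(((-5 + 30)*(-8) - 25) + 770) = sqrt((25*(-8) - 25) + 770) = sqrt((-200 - 25) + 770) = sqrt(-225 + 770) = sqrt(545)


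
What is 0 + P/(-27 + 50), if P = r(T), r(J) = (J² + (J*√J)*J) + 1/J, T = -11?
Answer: 1330/253 + 121*I*√11/23 ≈ 5.2569 + 17.448*I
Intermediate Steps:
r(J) = 1/J + J² + J^(5/2) (r(J) = (J² + J^(3/2)*J) + 1/J = (J² + J^(5/2)) + 1/J = 1/J + J² + J^(5/2))
P = 1330/11 + 121*I*√11 (P = (1 + (-11)³ + (-11)^(7/2))/(-11) = -(1 - 1331 - 1331*I*√11)/11 = -(-1330 - 1331*I*√11)/11 = 1330/11 + 121*I*√11 ≈ 120.91 + 401.31*I)
0 + P/(-27 + 50) = 0 + (1330/11 + 121*I*√11)/(-27 + 50) = 0 + (1330/11 + 121*I*√11)/23 = 0 + (1330/253 + 121*I*√11/23) = 1330/253 + 121*I*√11/23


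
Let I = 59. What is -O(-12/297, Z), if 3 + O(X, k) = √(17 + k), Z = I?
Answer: 3 - 2*√19 ≈ -5.7178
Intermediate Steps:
Z = 59
O(X, k) = -3 + √(17 + k)
-O(-12/297, Z) = -(-3 + √(17 + 59)) = -(-3 + √76) = -(-3 + 2*√19) = 3 - 2*√19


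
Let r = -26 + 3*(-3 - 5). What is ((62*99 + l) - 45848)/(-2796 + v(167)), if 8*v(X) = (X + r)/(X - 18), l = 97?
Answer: 47218696/3332715 ≈ 14.168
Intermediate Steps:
r = -50 (r = -26 + 3*(-8) = -26 - 24 = -50)
v(X) = (-50 + X)/(8*(-18 + X)) (v(X) = ((X - 50)/(X - 18))/8 = ((-50 + X)/(-18 + X))/8 = (-50 + X)/(8*(-18 + X)))
((62*99 + l) - 45848)/(-2796 + v(167)) = ((62*99 + 97) - 45848)/(-2796 + (-50 + 167)/(8*(-18 + 167))) = ((6138 + 97) - 45848)/(-2796 + (1/8)*117/149) = (6235 - 45848)/(-2796 + (1/8)*(1/149)*117) = -39613/(-2796 + 117/1192) = -39613/(-3332715/1192) = -39613*(-1192/3332715) = 47218696/3332715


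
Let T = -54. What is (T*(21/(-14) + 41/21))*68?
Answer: -11628/7 ≈ -1661.1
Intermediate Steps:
(T*(21/(-14) + 41/21))*68 = -54*(21/(-14) + 41/21)*68 = -54*(21*(-1/14) + 41*(1/21))*68 = -54*(-3/2 + 41/21)*68 = -54*19/42*68 = -171/7*68 = -11628/7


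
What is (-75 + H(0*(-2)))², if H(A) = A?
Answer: 5625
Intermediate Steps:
(-75 + H(0*(-2)))² = (-75 + 0*(-2))² = (-75 + 0)² = (-75)² = 5625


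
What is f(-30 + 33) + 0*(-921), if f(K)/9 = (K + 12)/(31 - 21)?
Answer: 27/2 ≈ 13.500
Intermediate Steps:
f(K) = 54/5 + 9*K/10 (f(K) = 9*((K + 12)/(31 - 21)) = 9*((12 + K)/10) = 9*((12 + K)*(⅒)) = 9*(6/5 + K/10) = 54/5 + 9*K/10)
f(-30 + 33) + 0*(-921) = (54/5 + 9*(-30 + 33)/10) + 0*(-921) = (54/5 + (9/10)*3) + 0 = (54/5 + 27/10) + 0 = 27/2 + 0 = 27/2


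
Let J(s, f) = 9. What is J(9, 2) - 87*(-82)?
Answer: 7143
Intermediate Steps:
J(9, 2) - 87*(-82) = 9 - 87*(-82) = 9 + 7134 = 7143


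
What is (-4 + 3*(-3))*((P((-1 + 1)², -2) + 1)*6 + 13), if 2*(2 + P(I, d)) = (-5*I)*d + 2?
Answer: -169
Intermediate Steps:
P(I, d) = -1 - 5*I*d/2 (P(I, d) = -2 + ((-5*I)*d + 2)/2 = -2 + (-5*I*d + 2)/2 = -2 + (2 - 5*I*d)/2 = -2 + (1 - 5*I*d/2) = -1 - 5*I*d/2)
(-4 + 3*(-3))*((P((-1 + 1)², -2) + 1)*6 + 13) = (-4 + 3*(-3))*(((-1 - 5/2*(-1 + 1)²*(-2)) + 1)*6 + 13) = (-4 - 9)*(((-1 - 5/2*0²*(-2)) + 1)*6 + 13) = -13*(((-1 - 5/2*0*(-2)) + 1)*6 + 13) = -13*(((-1 + 0) + 1)*6 + 13) = -13*((-1 + 1)*6 + 13) = -13*(0*6 + 13) = -13*(0 + 13) = -13*13 = -169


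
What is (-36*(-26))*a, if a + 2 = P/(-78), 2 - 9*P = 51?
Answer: -5420/3 ≈ -1806.7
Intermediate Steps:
P = -49/9 (P = 2/9 - ⅑*51 = 2/9 - 17/3 = -49/9 ≈ -5.4444)
a = -1355/702 (a = -2 - 49/9/(-78) = -2 - 49/9*(-1/78) = -2 + 49/702 = -1355/702 ≈ -1.9302)
(-36*(-26))*a = -36*(-26)*(-1355/702) = 936*(-1355/702) = -5420/3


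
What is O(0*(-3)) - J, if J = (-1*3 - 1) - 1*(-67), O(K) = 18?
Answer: -45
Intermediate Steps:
J = 63 (J = (-3 - 1) + 67 = -4 + 67 = 63)
O(0*(-3)) - J = 18 - 1*63 = 18 - 63 = -45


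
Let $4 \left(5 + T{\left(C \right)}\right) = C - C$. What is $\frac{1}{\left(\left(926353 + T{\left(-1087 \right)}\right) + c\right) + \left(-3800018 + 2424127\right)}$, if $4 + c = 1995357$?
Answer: $\frac{1}{1545810} \approx 6.4691 \cdot 10^{-7}$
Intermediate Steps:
$T{\left(C \right)} = -5$ ($T{\left(C \right)} = -5 + \frac{C - C}{4} = -5 + \frac{1}{4} \cdot 0 = -5 + 0 = -5$)
$c = 1995353$ ($c = -4 + 1995357 = 1995353$)
$\frac{1}{\left(\left(926353 + T{\left(-1087 \right)}\right) + c\right) + \left(-3800018 + 2424127\right)} = \frac{1}{\left(\left(926353 - 5\right) + 1995353\right) + \left(-3800018 + 2424127\right)} = \frac{1}{\left(926348 + 1995353\right) - 1375891} = \frac{1}{2921701 - 1375891} = \frac{1}{1545810}$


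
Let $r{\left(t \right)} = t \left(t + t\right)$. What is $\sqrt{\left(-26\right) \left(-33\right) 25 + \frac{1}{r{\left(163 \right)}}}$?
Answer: $\frac{\sqrt{2279620202}}{326} \approx 146.46$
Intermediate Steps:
$r{\left(t \right)} = 2 t^{2}$ ($r{\left(t \right)} = t 2 t = 2 t^{2}$)
$\sqrt{\left(-26\right) \left(-33\right) 25 + \frac{1}{r{\left(163 \right)}}} = \sqrt{\left(-26\right) \left(-33\right) 25 + \frac{1}{2 \cdot 163^{2}}} = \sqrt{858 \cdot 25 + \frac{1}{2 \cdot 26569}} = \sqrt{21450 + \frac{1}{53138}} = \sqrt{\frac{1139810101}{53138}} = \frac{\sqrt{2279620202}}{326}$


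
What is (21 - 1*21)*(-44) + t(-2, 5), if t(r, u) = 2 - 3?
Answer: -1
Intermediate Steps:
t(r, u) = -1
(21 - 1*21)*(-44) + t(-2, 5) = (21 - 1*21)*(-44) - 1 = (21 - 21)*(-44) - 1 = 0*(-44) - 1 = 0 - 1 = -1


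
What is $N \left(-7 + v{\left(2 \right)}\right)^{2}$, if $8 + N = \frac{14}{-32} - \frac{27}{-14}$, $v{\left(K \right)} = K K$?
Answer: $- \frac{6561}{112} \approx -58.58$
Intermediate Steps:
$v{\left(K \right)} = K^{2}$
$N = - \frac{729}{112}$ ($N = -8 + \left(\frac{14}{-32} - \frac{27}{-14}\right) = -8 + \left(14 \left(- \frac{1}{32}\right) - - \frac{27}{14}\right) = -8 + \left(- \frac{7}{16} + \frac{27}{14}\right) = -8 + \frac{167}{112} = - \frac{729}{112} \approx -6.5089$)
$N \left(-7 + v{\left(2 \right)}\right)^{2} = - \frac{729 \left(-7 + 2^{2}\right)^{2}}{112} = - \frac{729 \left(-7 + 4\right)^{2}}{112} = - \frac{729 \left(-3\right)^{2}}{112} = \left(- \frac{729}{112}\right) 9 = - \frac{6561}{112}$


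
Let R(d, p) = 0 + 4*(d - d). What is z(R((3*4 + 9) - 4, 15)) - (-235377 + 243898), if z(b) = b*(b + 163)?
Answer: -8521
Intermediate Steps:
R(d, p) = 0 (R(d, p) = 0 + 4*0 = 0 + 0 = 0)
z(b) = b*(163 + b)
z(R((3*4 + 9) - 4, 15)) - (-235377 + 243898) = 0*(163 + 0) - (-235377 + 243898) = 0*163 - 1*8521 = 0 - 8521 = -8521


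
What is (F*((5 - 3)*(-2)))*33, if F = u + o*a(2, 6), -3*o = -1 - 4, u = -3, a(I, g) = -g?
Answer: 1716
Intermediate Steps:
o = 5/3 (o = -(-1 - 4)/3 = -⅓*(-5) = 5/3 ≈ 1.6667)
F = -13 (F = -3 + 5*(-1*6)/3 = -3 + (5/3)*(-6) = -3 - 10 = -13)
(F*((5 - 3)*(-2)))*33 = -13*(5 - 3)*(-2)*33 = -26*(-2)*33 = -13*(-4)*33 = 52*33 = 1716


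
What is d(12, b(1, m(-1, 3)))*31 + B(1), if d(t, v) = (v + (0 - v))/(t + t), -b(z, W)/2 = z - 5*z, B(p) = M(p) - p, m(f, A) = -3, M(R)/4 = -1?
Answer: -5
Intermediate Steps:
M(R) = -4 (M(R) = 4*(-1) = -4)
B(p) = -4 - p
b(z, W) = 8*z (b(z, W) = -2*(z - 5*z) = -(-8)*z = 8*z)
d(t, v) = 0 (d(t, v) = (v - v)/((2*t)) = 0*(1/(2*t)) = 0)
d(12, b(1, m(-1, 3)))*31 + B(1) = 0*31 + (-4 - 1*1) = 0 + (-4 - 1) = 0 - 5 = -5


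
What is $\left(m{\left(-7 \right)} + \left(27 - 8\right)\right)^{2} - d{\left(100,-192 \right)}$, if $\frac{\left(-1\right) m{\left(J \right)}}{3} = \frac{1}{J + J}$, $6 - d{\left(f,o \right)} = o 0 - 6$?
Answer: $\frac{70009}{196} \approx 357.19$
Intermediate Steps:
$d{\left(f,o \right)} = 12$ ($d{\left(f,o \right)} = 6 - \left(o 0 - 6\right) = 6 - \left(0 - 6\right) = 6 - -6 = 6 + 6 = 12$)
$m{\left(J \right)} = - \frac{3}{2 J}$ ($m{\left(J \right)} = - \frac{3}{J + J} = - \frac{3}{2 J}$)
$\left(m{\left(-7 \right)} + \left(27 - 8\right)\right)^{2} - d{\left(100,-192 \right)} = \left(- \frac{3}{2 \left(-7\right)} + \left(27 - 8\right)\right)^{2} - 12 = \left(\left(- \frac{3}{2}\right) \left(- \frac{1}{7}\right) + 19\right)^{2} - 12 = \left(\frac{3}{14} + 19\right)^{2} - 12 = \left(\frac{269}{14}\right)^{2} - 12 = \frac{72361}{196} - 12 = \frac{70009}{196}$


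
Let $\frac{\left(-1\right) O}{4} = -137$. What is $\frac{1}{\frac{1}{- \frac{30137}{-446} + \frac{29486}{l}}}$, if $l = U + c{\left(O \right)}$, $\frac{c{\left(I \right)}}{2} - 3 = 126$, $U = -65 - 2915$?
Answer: $\frac{34441079}{607006} \approx 56.739$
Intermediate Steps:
$O = 548$ ($O = \left(-4\right) \left(-137\right) = 548$)
$U = -2980$ ($U = -65 - 2915 = -2980$)
$c{\left(I \right)} = 258$ ($c{\left(I \right)} = 6 + 2 \cdot 126 = 6 + 252 = 258$)
$l = -2722$ ($l = -2980 + 258 = -2722$)
$\frac{1}{\frac{1}{- \frac{30137}{-446} + \frac{29486}{l}}} = \frac{1}{\frac{1}{- \frac{30137}{-446} + \frac{29486}{-2722}}} = \frac{1}{\frac{1}{\left(-30137\right) \left(- \frac{1}{446}\right) + 29486 \left(- \frac{1}{2722}\right)}} = \frac{1}{\frac{1}{\frac{30137}{446} - \frac{14743}{1361}}} = \frac{1}{\frac{1}{\frac{34441079}{607006}}} = \frac{1}{\frac{607006}{34441079}} = \frac{34441079}{607006}$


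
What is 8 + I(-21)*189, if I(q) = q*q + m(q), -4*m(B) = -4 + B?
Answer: 338153/4 ≈ 84538.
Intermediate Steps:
m(B) = 1 - B/4 (m(B) = -(-4 + B)/4 = 1 - B/4)
I(q) = 1 + q² - q/4 (I(q) = q*q + (1 - q/4) = q² + (1 - q/4) = 1 + q² - q/4)
8 + I(-21)*189 = 8 + (1 + (-21)² - ¼*(-21))*189 = 8 + (1 + 441 + 21/4)*189 = 8 + (1789/4)*189 = 8 + 338121/4 = 338153/4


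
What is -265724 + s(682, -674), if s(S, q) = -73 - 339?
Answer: -266136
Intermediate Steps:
s(S, q) = -412
-265724 + s(682, -674) = -265724 - 412 = -266136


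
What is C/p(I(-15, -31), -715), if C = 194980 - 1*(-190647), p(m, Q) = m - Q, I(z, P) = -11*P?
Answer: 35057/96 ≈ 365.18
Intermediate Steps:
C = 385627 (C = 194980 + 190647 = 385627)
C/p(I(-15, -31), -715) = 385627/(-11*(-31) - 1*(-715)) = 385627/(341 + 715) = 385627/1056 = 385627*(1/1056) = 35057/96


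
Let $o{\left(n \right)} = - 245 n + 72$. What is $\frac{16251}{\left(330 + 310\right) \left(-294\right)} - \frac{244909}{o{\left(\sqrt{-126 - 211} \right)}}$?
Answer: $- \frac{1215575318513}{1269051956480} - \frac{60002705 i \sqrt{337}}{20233609} \approx -0.95786 - 54.439 i$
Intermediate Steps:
$o{\left(n \right)} = 72 - 245 n$
$\frac{16251}{\left(330 + 310\right) \left(-294\right)} - \frac{244909}{o{\left(\sqrt{-126 - 211} \right)}} = \frac{16251}{\left(330 + 310\right) \left(-294\right)} - \frac{244909}{72 - 245 \sqrt{-126 - 211}} = \frac{16251}{640 \left(-294\right)} - \frac{244909}{72 - 245 \sqrt{-337}} = \frac{16251}{-188160} - \frac{244909}{72 - 245 i \sqrt{337}} = 16251 \left(- \frac{1}{188160}\right) - \frac{244909}{72 - 245 i \sqrt{337}} = - \frac{5417}{62720} - \frac{244909}{72 - 245 i \sqrt{337}}$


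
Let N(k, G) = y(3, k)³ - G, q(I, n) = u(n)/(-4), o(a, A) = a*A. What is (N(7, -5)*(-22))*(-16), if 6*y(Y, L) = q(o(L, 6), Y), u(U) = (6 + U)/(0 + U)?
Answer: 28149/16 ≈ 1759.3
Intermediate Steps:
u(U) = (6 + U)/U
o(a, A) = A*a
q(I, n) = -(6 + n)/(4*n) (q(I, n) = ((6 + n)/n)/(-4) = ((6 + n)/n)*(-¼) = -(6 + n)/(4*n))
y(Y, L) = (-6 - Y)/(24*Y) (y(Y, L) = ((-6 - Y)/(4*Y))/6 = (-6 - Y)/(24*Y))
N(k, G) = -1/512 - G (N(k, G) = ((1/24)*(-6 - 1*3)/3)³ - G = ((1/24)*(⅓)*(-6 - 3))³ - G = ((1/24)*(⅓)*(-9))³ - G = (-⅛)³ - G = -1/512 - G)
(N(7, -5)*(-22))*(-16) = ((-1/512 - 1*(-5))*(-22))*(-16) = ((-1/512 + 5)*(-22))*(-16) = ((2559/512)*(-22))*(-16) = -28149/256*(-16) = 28149/16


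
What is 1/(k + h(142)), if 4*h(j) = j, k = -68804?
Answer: -2/137537 ≈ -1.4542e-5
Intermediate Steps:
h(j) = j/4
1/(k + h(142)) = 1/(-68804 + (1/4)*142) = 1/(-68804 + 71/2) = 1/(-137537/2) = -2/137537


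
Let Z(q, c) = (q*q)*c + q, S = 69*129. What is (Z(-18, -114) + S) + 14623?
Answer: -13430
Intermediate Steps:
S = 8901
Z(q, c) = q + c*q**2 (Z(q, c) = q**2*c + q = c*q**2 + q = q + c*q**2)
(Z(-18, -114) + S) + 14623 = (-18*(1 - 114*(-18)) + 8901) + 14623 = (-18*(1 + 2052) + 8901) + 14623 = (-18*2053 + 8901) + 14623 = (-36954 + 8901) + 14623 = -28053 + 14623 = -13430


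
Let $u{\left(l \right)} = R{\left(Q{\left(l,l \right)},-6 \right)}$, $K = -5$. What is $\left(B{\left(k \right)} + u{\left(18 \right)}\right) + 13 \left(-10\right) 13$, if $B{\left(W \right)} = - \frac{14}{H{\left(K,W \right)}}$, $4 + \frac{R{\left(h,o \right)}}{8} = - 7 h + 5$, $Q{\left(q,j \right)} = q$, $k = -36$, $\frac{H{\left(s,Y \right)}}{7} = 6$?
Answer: $- \frac{8071}{3} \approx -2690.3$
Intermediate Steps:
$H{\left(s,Y \right)} = 42$ ($H{\left(s,Y \right)} = 7 \cdot 6 = 42$)
$R{\left(h,o \right)} = 8 - 56 h$ ($R{\left(h,o \right)} = -32 + 8 \left(- 7 h + 5\right) = -32 + 8 \left(5 - 7 h\right) = -32 - \left(-40 + 56 h\right) = 8 - 56 h$)
$u{\left(l \right)} = 8 - 56 l$
$B{\left(W \right)} = - \frac{1}{3}$ ($B{\left(W \right)} = - \frac{14}{42} = \left(-14\right) \frac{1}{42} = - \frac{1}{3}$)
$\left(B{\left(k \right)} + u{\left(18 \right)}\right) + 13 \left(-10\right) 13 = \left(- \frac{1}{3} + \left(8 - 1008\right)\right) + 13 \left(-10\right) 13 = \left(- \frac{1}{3} + \left(8 - 1008\right)\right) - 1690 = \left(- \frac{1}{3} - 1000\right) - 1690 = - \frac{3001}{3} - 1690 = - \frac{8071}{3}$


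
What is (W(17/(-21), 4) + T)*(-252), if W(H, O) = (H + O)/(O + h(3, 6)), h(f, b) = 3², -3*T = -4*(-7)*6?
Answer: 182652/13 ≈ 14050.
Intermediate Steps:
T = -56 (T = -(-4*(-7))*6/3 = -28*6/3 = -⅓*168 = -56)
h(f, b) = 9
W(H, O) = (H + O)/(9 + O) (W(H, O) = (H + O)/(O + 9) = (H + O)/(9 + O))
(W(17/(-21), 4) + T)*(-252) = ((17/(-21) + 4)/(9 + 4) - 56)*(-252) = ((17*(-1/21) + 4)/13 - 56)*(-252) = ((-17/21 + 4)/13 - 56)*(-252) = ((1/13)*(67/21) - 56)*(-252) = (67/273 - 56)*(-252) = -15221/273*(-252) = 182652/13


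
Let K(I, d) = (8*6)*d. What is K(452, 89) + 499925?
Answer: 504197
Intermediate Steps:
K(I, d) = 48*d
K(452, 89) + 499925 = 48*89 + 499925 = 4272 + 499925 = 504197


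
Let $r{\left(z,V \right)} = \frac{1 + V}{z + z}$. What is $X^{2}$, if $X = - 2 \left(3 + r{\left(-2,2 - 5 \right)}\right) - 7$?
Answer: $196$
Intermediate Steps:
$r{\left(z,V \right)} = \frac{1 + V}{2 z}$
$X = -14$ ($X = - 2 \left(3 + \frac{1 + \left(2 - 5\right)}{2 \left(-2\right)}\right) - 7 = - 2 \left(3 + \frac{1}{2} \left(- \frac{1}{2}\right) \left(1 + \left(2 - 5\right)\right)\right) - 7 = - 2 \left(3 + \frac{1}{2} \left(- \frac{1}{2}\right) \left(1 - 3\right)\right) - 7 = - 2 \left(3 + \frac{1}{2} \left(- \frac{1}{2}\right) \left(-2\right)\right) - 7 = - 2 \left(3 + \frac{1}{2}\right) - 7 = \left(-2\right) \frac{7}{2} - 7 = -7 - 7 = -14$)
$X^{2} = \left(-14\right)^{2} = 196$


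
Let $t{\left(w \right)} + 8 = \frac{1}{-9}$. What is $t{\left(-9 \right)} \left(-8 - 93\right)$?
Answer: $\frac{7373}{9} \approx 819.22$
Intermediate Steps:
$t{\left(w \right)} = - \frac{73}{9}$ ($t{\left(w \right)} = -8 + \frac{1}{-9} = -8 - \frac{1}{9} = - \frac{73}{9}$)
$t{\left(-9 \right)} \left(-8 - 93\right) = - \frac{73 \left(-8 - 93\right)}{9} = \left(- \frac{73}{9}\right) \left(-101\right) = \frac{7373}{9}$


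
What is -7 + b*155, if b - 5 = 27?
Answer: 4953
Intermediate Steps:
b = 32 (b = 5 + 27 = 32)
-7 + b*155 = -7 + 32*155 = -7 + 4960 = 4953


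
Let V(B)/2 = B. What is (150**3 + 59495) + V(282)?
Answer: 3435059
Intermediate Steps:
V(B) = 2*B
(150**3 + 59495) + V(282) = (150**3 + 59495) + 2*282 = (3375000 + 59495) + 564 = 3434495 + 564 = 3435059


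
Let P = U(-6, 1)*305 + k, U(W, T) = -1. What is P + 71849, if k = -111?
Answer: 71433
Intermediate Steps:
P = -416 (P = -1*305 - 111 = -305 - 111 = -416)
P + 71849 = -416 + 71849 = 71433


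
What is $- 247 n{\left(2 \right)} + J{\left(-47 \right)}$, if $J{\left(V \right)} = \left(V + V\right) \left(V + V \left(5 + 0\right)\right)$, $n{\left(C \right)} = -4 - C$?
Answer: $27990$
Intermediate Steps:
$J{\left(V \right)} = 12 V^{2}$ ($J{\left(V \right)} = 2 V \left(V + V 5\right) = 2 V \left(V + 5 V\right) = 2 V 6 V = 12 V^{2}$)
$- 247 n{\left(2 \right)} + J{\left(-47 \right)} = - 247 \left(-4 - 2\right) + 12 \left(-47\right)^{2} = - 247 \left(-4 - 2\right) + 12 \cdot 2209 = \left(-247\right) \left(-6\right) + 26508 = 1482 + 26508 = 27990$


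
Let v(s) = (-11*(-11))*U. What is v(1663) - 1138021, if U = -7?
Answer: -1138868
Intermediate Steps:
v(s) = -847 (v(s) = -11*(-11)*(-7) = 121*(-7) = -847)
v(1663) - 1138021 = -847 - 1138021 = -1138868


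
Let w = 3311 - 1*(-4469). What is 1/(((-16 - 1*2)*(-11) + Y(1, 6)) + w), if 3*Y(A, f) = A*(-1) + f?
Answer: 3/23939 ≈ 0.00012532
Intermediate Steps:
Y(A, f) = -A/3 + f/3 (Y(A, f) = (A*(-1) + f)/3 = (-A + f)/3 = (f - A)/3 = -A/3 + f/3)
w = 7780 (w = 3311 + 4469 = 7780)
1/(((-16 - 1*2)*(-11) + Y(1, 6)) + w) = 1/(((-16 - 1*2)*(-11) + (-1/3*1 + (1/3)*6)) + 7780) = 1/(((-16 - 2)*(-11) + (-1/3 + 2)) + 7780) = 1/((-18*(-11) + 5/3) + 7780) = 1/((198 + 5/3) + 7780) = 1/(599/3 + 7780) = 1/(23939/3) = 3/23939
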